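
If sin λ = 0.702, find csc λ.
csc λ = 1/sin λ = 1.425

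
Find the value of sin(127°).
sin(127°) = 0.7986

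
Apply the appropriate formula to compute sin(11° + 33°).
sin(11° + 33°) = sin 11° cos 33° + cos 11° sin 33° = 0.6947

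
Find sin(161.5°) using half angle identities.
sin(161.5°) = √((1 - cos 323°)/2) = 0.3173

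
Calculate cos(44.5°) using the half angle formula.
cos(44.5°) = √((1 + cos 89°)/2) = 0.7133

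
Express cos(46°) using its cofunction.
cos(46°) = sin(90° - 46°) = sin(44°)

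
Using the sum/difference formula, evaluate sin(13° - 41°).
sin(13° - 41°) = sin 13° cos 41° - cos 13° sin 41° = -0.4695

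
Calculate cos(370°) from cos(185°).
cos(370°) = cos²185° - sin²185° = 0.9848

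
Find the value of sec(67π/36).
sec(67π/36) = 1.103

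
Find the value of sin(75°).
sin(75°) = (√6+√2)/4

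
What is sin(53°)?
sin(53°) = 0.7986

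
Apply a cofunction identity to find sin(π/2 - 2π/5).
sin(π/2 - 2π/5) = cos(2π/5) = 0.309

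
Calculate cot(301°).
cot(301°) = -0.6009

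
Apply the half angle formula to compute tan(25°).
tan(25°) = sin 50° / (1 + cos 50°) = 0.4663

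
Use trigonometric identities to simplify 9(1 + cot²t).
9(1 + cot²t) = 9(csc²t) (using Pythagorean identity)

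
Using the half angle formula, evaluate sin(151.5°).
sin(151.5°) = √((1 - cos 303°)/2) = 0.4772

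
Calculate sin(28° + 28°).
sin(28° + 28°) = sin 28° cos 28° + cos 28° sin 28° = 0.829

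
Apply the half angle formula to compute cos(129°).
cos(129°) = -√((1 + cos 258°)/2) = -0.6293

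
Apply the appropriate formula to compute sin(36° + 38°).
sin(36° + 38°) = sin 36° cos 38° + cos 36° sin 38° = 0.9613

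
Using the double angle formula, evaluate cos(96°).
cos(96°) = cos²48° - sin²48° = -0.1045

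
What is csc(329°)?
csc(329°) = -1.942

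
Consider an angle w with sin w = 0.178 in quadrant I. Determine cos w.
cos w = √(1 - sin²w) = 0.984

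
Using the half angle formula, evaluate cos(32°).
cos(32°) = √((1 + cos 64°)/2) = 0.848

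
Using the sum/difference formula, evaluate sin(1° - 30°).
sin(1° - 30°) = sin 1° cos 30° - cos 1° sin 30° = -0.4848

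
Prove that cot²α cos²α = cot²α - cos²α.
RHS = cos²α/sin²α - cos²α = cos²α(1/sin²α - 1) = cos²α · (1 - sin²α)/sin²α = cos²α · cos²α/sin²α = cos²α · cot²α = LHS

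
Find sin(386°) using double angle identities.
sin(386°) = 2 sin 193° cos 193° = 0.4384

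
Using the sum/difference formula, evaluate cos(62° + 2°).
cos(62° + 2°) = cos 62° cos 2° - sin 62° sin 2° = 0.4384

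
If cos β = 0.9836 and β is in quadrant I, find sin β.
sin β = 0.1804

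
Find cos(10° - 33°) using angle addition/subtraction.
cos(10° - 33°) = cos 10° cos 33° + sin 10° sin 33° = 0.9205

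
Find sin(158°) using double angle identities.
sin(158°) = 2 sin 79° cos 79° = 0.3746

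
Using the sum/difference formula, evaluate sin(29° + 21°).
sin(29° + 21°) = sin 29° cos 21° + cos 29° sin 21° = 0.766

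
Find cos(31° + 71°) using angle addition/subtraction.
cos(31° + 71°) = cos 31° cos 71° - sin 31° sin 71° = -0.2079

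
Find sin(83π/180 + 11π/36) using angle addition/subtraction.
sin(83π/180 + 11π/36) = sin 83π/180 cos 11π/36 + cos 83π/180 sin 11π/36 = 0.6691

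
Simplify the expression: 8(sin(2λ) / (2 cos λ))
8(sin(2λ) / (2 cos λ)) = 8(sin λ) (using Double angle)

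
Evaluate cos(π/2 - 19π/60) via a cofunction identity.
cos(π/2 - 19π/60) = sin(19π/60) = 0.8387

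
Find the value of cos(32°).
cos(32°) = 0.848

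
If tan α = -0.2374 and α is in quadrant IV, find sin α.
sin α = -0.231 (using tan²α + 1 = sec²α)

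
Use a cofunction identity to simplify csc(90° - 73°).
csc(90° - 73°) = sec(73°)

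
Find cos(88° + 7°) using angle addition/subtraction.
cos(88° + 7°) = cos 88° cos 7° - sin 88° sin 7° = -0.08716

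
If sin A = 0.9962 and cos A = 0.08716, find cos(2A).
cos(2A) = cos²A - sin²A = -0.9848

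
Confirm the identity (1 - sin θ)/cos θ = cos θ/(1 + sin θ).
LHS = (1 - sin θ)(1 + sin θ) / (cos θ(1 + sin θ)) = (1 - sin²θ) / (cos θ(1 + sin θ)) = cos²θ / (cos θ(1 + sin θ)) = cos θ/(1 + sin θ) = RHS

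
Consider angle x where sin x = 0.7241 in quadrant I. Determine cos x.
cos x = √(1 - sin²x) = 0.6897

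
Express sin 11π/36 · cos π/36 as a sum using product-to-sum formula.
sin 11π/36 cos π/36 = (1/2)[sin(11π/36+π/36) + sin(11π/36-π/36)]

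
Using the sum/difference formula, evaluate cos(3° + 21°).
cos(3° + 21°) = cos 3° cos 21° - sin 3° sin 21° = 0.9135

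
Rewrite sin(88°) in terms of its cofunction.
sin(88°) = cos(90° - 88°) = cos(2°)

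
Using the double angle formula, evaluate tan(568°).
tan(568°) = 2 tan 284° / (1 - tan²284°) = 0.5317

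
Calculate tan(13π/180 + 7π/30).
tan(13π/180 + 7π/30) = (tan 13π/180 + tan 7π/30)/(1 - tan 13π/180 tan 7π/30) = 1.428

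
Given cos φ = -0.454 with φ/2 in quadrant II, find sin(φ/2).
sin(φ/2) = ±√((1 - cos φ)/2); positive since φ/2 ∈ QII, so sin(φ/2) = 0.8526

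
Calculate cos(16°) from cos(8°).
cos(16°) = cos²8° - sin²8° = 0.9613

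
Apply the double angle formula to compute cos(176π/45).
cos(176π/45) = cos²88π/45 - sin²88π/45 = 0.9613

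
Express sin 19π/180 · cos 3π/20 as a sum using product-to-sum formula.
sin 19π/180 cos 3π/20 = (1/2)[sin(19π/180+3π/20) + sin(19π/180-3π/20)]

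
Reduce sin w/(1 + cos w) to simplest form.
sin w/(1 + cos w) = tan(w/2) (using Half angle)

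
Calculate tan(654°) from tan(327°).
tan(654°) = 2 tan 327° / (1 - tan²327°) = -2.246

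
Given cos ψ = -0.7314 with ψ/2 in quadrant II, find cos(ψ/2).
cos(ψ/2) = ±√((1 + cos ψ)/2); negative since ψ/2 ∈ QII, so cos(ψ/2) = -0.3665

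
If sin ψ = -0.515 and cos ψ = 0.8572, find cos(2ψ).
cos(2ψ) = cos²ψ - sin²ψ = 0.4696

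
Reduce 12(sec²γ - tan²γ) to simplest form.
12(sec²γ - tan²γ) = 12 (using Pythagorean identity)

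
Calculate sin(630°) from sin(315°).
sin(630°) = 2 sin 315° cos 315° = -1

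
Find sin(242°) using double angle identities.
sin(242°) = 2 sin 121° cos 121° = -0.8829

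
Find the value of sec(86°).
sec(86°) = 14.34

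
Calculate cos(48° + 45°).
cos(48° + 45°) = cos 48° cos 45° - sin 48° sin 45° = -0.05234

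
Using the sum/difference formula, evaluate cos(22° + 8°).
cos(22° + 8°) = cos 22° cos 8° - sin 22° sin 8° = √3/2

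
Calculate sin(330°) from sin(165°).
sin(330°) = 2 sin 165° cos 165° = -1/2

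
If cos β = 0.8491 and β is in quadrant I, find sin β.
sin β = 0.5282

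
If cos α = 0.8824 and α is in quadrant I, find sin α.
sin α = 0.4705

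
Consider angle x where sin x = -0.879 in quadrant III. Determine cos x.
cos x = ±√(1 - sin²x) = -0.4768 (negative in QIII)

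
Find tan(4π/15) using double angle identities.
tan(4π/15) = 2 tan 2π/15 / (1 - tan²2π/15) = 1.111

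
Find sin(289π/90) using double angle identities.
sin(289π/90) = 2 sin 289π/180 cos 289π/180 = -0.6157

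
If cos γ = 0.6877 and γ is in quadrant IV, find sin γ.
sin γ = -0.726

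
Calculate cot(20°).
cot(20°) = 2.747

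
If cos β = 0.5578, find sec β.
sec β = 1/cos β = 1.793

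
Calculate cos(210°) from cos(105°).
cos(210°) = cos²105° - sin²105° = -√3/2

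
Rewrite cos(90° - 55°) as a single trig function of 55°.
cos(90° - 55°) = sin(55°)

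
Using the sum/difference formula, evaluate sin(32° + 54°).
sin(32° + 54°) = sin 32° cos 54° + cos 32° sin 54° = 0.9976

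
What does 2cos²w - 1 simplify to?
2cos²w - 1 = cos(2w) (using Double angle)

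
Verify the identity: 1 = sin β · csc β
RHS = sin β · (1/sin β) = 1 = LHS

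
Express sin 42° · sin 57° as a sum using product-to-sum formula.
sin 42° sin 57° = (1/2)[cos(42°-57°) - cos(42°+57°)]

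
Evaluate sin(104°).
sin(104°) = 0.9703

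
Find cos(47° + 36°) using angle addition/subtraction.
cos(47° + 36°) = cos 47° cos 36° - sin 47° sin 36° = 0.1219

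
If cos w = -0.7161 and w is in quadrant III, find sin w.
sin w = -0.698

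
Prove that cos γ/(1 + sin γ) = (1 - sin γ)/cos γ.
RHS = (1 - sin γ)(1 + sin γ) / (cos γ(1 + sin γ)) = (1 - sin²γ) / (cos γ(1 + sin γ)) = cos²γ / (cos γ(1 + sin γ)) = cos γ/(1 + sin γ) = LHS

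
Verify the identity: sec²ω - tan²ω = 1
LHS = 1/cos²ω - sin²ω/cos²ω = (1 - sin²ω)/cos²ω = cos²ω/cos²ω = 1 = RHS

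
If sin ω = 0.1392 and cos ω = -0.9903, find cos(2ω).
cos(2ω) = cos²ω - sin²ω = 0.9613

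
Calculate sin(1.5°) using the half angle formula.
sin(1.5°) = √((1 - cos 3°)/2) = 0.02618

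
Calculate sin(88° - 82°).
sin(88° - 82°) = sin 88° cos 82° - cos 88° sin 82° = 0.1045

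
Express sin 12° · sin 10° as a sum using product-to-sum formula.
sin 12° sin 10° = (1/2)[cos(12°-10°) - cos(12°+10°)]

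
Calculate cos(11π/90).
cos(11π/90) = 0.9272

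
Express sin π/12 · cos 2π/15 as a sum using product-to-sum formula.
sin π/12 cos 2π/15 = (1/2)[sin(π/12+2π/15) + sin(π/12-2π/15)]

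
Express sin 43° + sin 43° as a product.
sin 43° + sin 43° = 2 sin(43°) cos(0°)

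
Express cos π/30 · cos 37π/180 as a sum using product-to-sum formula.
cos π/30 cos 37π/180 = (1/2)[cos(π/30-37π/180) + cos(π/30+37π/180)]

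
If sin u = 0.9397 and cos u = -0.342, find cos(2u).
cos(2u) = cos²u - sin²u = -0.7661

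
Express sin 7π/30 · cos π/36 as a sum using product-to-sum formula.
sin 7π/30 cos π/36 = (1/2)[sin(7π/30+π/36) + sin(7π/30-π/36)]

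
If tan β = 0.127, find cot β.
cot β = 1/tan β = 7.874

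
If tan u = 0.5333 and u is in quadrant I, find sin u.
sin u = 0.4706 (using tan²u + 1 = sec²u)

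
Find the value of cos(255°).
cos(255°) = -(√6-√2)/4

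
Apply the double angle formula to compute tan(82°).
tan(82°) = 2 tan 41° / (1 - tan²41°) = 7.115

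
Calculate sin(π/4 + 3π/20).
sin(π/4 + 3π/20) = sin π/4 cos 3π/20 + cos π/4 sin 3π/20 = 0.9511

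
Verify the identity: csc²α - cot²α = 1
LHS = 1/sin²α - cos²α/sin²α = (1 - cos²α)/sin²α = sin²α/sin²α = 1 = RHS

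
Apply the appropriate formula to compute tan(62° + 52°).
tan(62° + 52°) = (tan 62° + tan 52°)/(1 - tan 62° tan 52°) = -2.246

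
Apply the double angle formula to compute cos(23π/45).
cos(23π/45) = cos²23π/90 - sin²23π/90 = -0.0349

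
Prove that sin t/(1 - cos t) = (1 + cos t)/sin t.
LHS = sin t(1 + cos t) / ((1 - cos t)(1 + cos t)) = sin t(1 + cos t) / (1 - cos²t) = sin t(1 + cos t) / sin²t = (1 + cos t)/sin t = RHS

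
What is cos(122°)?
cos(122°) = -0.5299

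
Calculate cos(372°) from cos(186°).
cos(372°) = cos²186° - sin²186° = 0.9781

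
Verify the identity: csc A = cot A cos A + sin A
RHS = cos²A/sin A + sin A = (cos²A + sin²A)/sin A = 1/sin A = csc A = LHS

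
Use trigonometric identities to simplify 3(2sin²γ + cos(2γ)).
3(2sin²γ + cos(2γ)) = 3 (using Double angle)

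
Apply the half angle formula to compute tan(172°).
tan(172°) = sin 344° / (1 + cos 344°) = -0.1405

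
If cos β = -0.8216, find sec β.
sec β = 1/cos β = -1.217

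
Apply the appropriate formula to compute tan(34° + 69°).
tan(34° + 69°) = (tan 34° + tan 69°)/(1 - tan 34° tan 69°) = -4.331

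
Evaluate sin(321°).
sin(321°) = -0.6293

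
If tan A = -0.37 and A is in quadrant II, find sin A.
sin A = 0.347 (using tan²A + 1 = sec²A)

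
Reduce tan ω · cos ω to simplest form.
tan ω · cos ω = sin ω (using Quotient identity)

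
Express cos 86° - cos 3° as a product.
cos 86° - cos 3° = -2 sin(44.5°) sin(41.5°)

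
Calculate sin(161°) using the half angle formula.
sin(161°) = √((1 - cos 322°)/2) = 0.3256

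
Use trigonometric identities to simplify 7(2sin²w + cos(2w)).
7(2sin²w + cos(2w)) = 7 (using Double angle)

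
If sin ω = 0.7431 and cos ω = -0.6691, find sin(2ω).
sin(2ω) = 2 sin ω cos ω = -0.9944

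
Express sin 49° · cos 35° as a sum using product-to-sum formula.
sin 49° cos 35° = (1/2)[sin(49°+35°) + sin(49°-35°)]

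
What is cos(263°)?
cos(263°) = -0.1219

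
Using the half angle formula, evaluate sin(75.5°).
sin(75.5°) = √((1 - cos 151°)/2) = 0.9681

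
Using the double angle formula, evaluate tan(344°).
tan(344°) = 2 tan 172° / (1 - tan²172°) = -0.2867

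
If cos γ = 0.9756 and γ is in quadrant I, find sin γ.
sin γ = 0.2196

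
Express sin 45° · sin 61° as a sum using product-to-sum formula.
sin 45° sin 61° = (1/2)[cos(45°-61°) - cos(45°+61°)]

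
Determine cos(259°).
cos(259°) = -0.1908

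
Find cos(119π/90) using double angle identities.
cos(119π/90) = 1 - 2sin²119π/180 = -0.5299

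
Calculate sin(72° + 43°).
sin(72° + 43°) = sin 72° cos 43° + cos 72° sin 43° = 0.9063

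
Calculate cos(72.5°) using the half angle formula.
cos(72.5°) = √((1 + cos 145°)/2) = 0.3007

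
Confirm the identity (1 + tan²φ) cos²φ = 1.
LHS = sec²φ · cos²φ = (1/cos²φ) · cos²φ = 1 = RHS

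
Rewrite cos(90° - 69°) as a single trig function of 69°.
cos(90° - 69°) = sin(69°)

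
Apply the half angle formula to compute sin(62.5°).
sin(62.5°) = √((1 - cos 125°)/2) = 0.887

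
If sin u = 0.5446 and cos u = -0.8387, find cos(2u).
cos(2u) = cos²u - sin²u = 0.4068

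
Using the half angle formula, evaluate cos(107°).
cos(107°) = -√((1 + cos 214°)/2) = -0.2924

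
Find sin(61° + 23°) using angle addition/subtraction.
sin(61° + 23°) = sin 61° cos 23° + cos 61° sin 23° = 0.9945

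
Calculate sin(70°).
sin(70°) = 0.9397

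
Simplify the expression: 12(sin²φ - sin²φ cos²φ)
12(sin²φ - sin²φ cos²φ) = 12(sin⁴φ) (using Factoring)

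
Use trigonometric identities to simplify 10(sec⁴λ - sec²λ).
10(sec⁴λ - sec²λ) = 10(tan⁴λ + tan²λ) (using Pythagorean)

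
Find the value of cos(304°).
cos(304°) = 0.5592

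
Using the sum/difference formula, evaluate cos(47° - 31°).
cos(47° - 31°) = cos 47° cos 31° + sin 47° sin 31° = 0.9613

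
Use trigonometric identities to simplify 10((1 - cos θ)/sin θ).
10((1 - cos θ)/sin θ) = 10(tan(θ/2)) (using Half angle)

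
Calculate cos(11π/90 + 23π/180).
cos(11π/90 + 23π/180) = cos 11π/90 cos 23π/180 - sin 11π/90 sin 23π/180 = √2/2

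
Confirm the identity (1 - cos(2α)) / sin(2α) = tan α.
LHS = 2sin²α / (2 sin α cos α) = sin α/cos α = tan α = RHS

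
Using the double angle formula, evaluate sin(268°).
sin(268°) = 2 sin 134° cos 134° = -0.9994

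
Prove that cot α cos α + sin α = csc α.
LHS = cos²α/sin α + sin α = (cos²α + sin²α)/sin α = 1/sin α = csc α = RHS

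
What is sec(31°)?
sec(31°) = 1.167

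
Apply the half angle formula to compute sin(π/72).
sin(π/72) = √((1 - cos π/36)/2) = 0.04362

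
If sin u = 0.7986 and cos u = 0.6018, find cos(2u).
cos(2u) = cos²u - sin²u = -0.2756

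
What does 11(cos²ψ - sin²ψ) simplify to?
11(cos²ψ - sin²ψ) = 11(cos(2ψ)) (using Double angle)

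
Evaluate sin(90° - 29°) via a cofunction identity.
sin(90° - 29°) = cos(29°) = 0.8746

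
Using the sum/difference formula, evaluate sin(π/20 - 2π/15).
sin(π/20 - 2π/15) = sin π/20 cos 2π/15 - cos π/20 sin 2π/15 = -(√6-√2)/4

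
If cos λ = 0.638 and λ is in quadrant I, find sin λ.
sin λ = 0.77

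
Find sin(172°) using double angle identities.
sin(172°) = 2 sin 86° cos 86° = 0.1392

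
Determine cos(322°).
cos(322°) = 0.788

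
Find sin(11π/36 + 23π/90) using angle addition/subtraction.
sin(11π/36 + 23π/90) = sin 11π/36 cos 23π/90 + cos 11π/36 sin 23π/90 = 0.9816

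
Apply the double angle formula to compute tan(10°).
tan(10°) = 2 tan 5° / (1 - tan²5°) = 0.1763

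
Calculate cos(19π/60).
cos(19π/60) = 0.5446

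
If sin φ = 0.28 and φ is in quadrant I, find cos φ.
cos φ = 0.96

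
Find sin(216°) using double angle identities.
sin(216°) = 2 sin 108° cos 108° = -0.5878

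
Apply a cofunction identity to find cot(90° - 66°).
cot(90° - 66°) = tan(66°) = 2.246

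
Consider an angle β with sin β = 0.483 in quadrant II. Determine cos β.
cos β = ±√(1 - sin²β) = -0.8756 (negative in QII)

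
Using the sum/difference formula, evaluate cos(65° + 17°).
cos(65° + 17°) = cos 65° cos 17° - sin 65° sin 17° = 0.1392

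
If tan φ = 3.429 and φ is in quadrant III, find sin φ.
sin φ = -0.96 (using tan²φ + 1 = sec²φ)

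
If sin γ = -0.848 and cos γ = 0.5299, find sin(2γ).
sin(2γ) = 2 sin γ cos γ = -0.8987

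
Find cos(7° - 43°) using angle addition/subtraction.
cos(7° - 43°) = cos 7° cos 43° + sin 7° sin 43° = 0.809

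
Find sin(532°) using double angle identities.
sin(532°) = 2 sin 266° cos 266° = 0.1392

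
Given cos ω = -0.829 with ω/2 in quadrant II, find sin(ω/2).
sin(ω/2) = ±√((1 - cos ω)/2); positive since ω/2 ∈ QII, so sin(ω/2) = 0.9563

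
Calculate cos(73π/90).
cos(73π/90) = -0.829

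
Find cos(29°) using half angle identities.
cos(29°) = √((1 + cos 58°)/2) = 0.8746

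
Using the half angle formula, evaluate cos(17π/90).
cos(17π/90) = √((1 + cos 17π/45)/2) = 0.829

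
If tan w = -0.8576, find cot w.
cot w = 1/tan w = -1.166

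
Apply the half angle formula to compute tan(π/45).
tan(π/45) = sin 2π/45 / (1 + cos 2π/45) = 0.06993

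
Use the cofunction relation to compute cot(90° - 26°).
cot(90° - 26°) = tan(26°) = 0.4877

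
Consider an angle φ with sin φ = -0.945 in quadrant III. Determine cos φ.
cos φ = ±√(1 - sin²φ) = -0.3271 (negative in QIII)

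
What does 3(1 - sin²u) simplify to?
3(1 - sin²u) = 3(cos²u) (using Pythagorean identity)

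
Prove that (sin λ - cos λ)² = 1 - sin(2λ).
LHS = sin²λ - 2 sin λ cos λ + cos²λ = (sin²λ + cos²λ) - 2 sin λ cos λ = 1 - sin(2λ) = RHS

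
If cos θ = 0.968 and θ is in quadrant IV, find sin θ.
sin θ = -0.251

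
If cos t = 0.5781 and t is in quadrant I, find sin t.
sin t = 0.816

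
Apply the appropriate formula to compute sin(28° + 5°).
sin(28° + 5°) = sin 28° cos 5° + cos 28° sin 5° = 0.5446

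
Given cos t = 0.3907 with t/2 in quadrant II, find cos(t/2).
cos(t/2) = ±√((1 + cos t)/2); negative since t/2 ∈ QII, so cos(t/2) = -0.8339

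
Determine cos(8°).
cos(8°) = 0.9903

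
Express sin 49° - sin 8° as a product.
sin 49° - sin 8° = 2 cos(28.5°) sin(20.5°)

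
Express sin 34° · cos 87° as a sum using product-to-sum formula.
sin 34° cos 87° = (1/2)[sin(34°+87°) + sin(34°-87°)]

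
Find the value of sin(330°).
sin(330°) = -1/2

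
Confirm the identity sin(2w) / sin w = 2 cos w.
LHS = 2 sin w cos w / sin w = 2 cos w = RHS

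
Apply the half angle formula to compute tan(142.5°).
tan(142.5°) = sin 285° / (1 + cos 285°) = -0.7673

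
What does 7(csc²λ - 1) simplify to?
7(csc²λ - 1) = 7(cot²λ) (using Pythagorean identity)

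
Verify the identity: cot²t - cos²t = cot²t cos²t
LHS = cos²t/sin²t - cos²t = cos²t(1/sin²t - 1) = cos²t · (1 - sin²t)/sin²t = cos²t · cos²t/sin²t = cos²t · cot²t = RHS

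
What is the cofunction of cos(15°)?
cos(15°) = sin(90° - 15°) = sin(75°)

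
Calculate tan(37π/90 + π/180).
tan(37π/90 + π/180) = (tan 37π/90 + tan π/180)/(1 - tan 37π/90 tan π/180) = 2+√3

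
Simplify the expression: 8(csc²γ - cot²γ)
8(csc²γ - cot²γ) = 8 (using Pythagorean identity)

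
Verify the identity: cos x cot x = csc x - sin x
RHS = 1/sin x - sin x = (1 - sin²x)/sin x = cos²x/sin x = cos x · (cos x/sin x) = cos x cot x = LHS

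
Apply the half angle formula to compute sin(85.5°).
sin(85.5°) = √((1 - cos 171°)/2) = 0.9969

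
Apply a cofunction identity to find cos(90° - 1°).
cos(90° - 1°) = sin(1°) = 0.01745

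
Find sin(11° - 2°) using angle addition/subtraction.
sin(11° - 2°) = sin 11° cos 2° - cos 11° sin 2° = 0.1564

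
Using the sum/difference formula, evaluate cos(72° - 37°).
cos(72° - 37°) = cos 72° cos 37° + sin 72° sin 37° = 0.8192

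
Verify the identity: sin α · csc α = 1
LHS = sin α · (1/sin α) = 1 = RHS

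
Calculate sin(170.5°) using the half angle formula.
sin(170.5°) = √((1 - cos 341°)/2) = 0.165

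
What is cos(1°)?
cos(1°) = 0.9998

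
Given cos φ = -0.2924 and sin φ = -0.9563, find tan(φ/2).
tan(φ/2) = sin φ / (1 + cos φ) = -1.351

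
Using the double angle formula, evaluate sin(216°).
sin(216°) = 2 sin 108° cos 108° = -0.5878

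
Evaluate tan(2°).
tan(2°) = 0.03492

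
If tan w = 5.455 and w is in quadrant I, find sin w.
sin w = 0.9836 (using tan²w + 1 = sec²w)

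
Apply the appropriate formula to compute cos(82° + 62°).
cos(82° + 62°) = cos 82° cos 62° - sin 82° sin 62° = -0.809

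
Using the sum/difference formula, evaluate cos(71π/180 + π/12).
cos(71π/180 + π/12) = cos 71π/180 cos π/12 - sin 71π/180 sin π/12 = 0.06976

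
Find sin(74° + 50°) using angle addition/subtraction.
sin(74° + 50°) = sin 74° cos 50° + cos 74° sin 50° = 0.829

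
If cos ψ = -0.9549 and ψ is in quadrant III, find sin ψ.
sin ψ = -0.2969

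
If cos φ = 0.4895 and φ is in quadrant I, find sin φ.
sin φ = 0.872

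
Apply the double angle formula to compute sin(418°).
sin(418°) = 2 sin 209° cos 209° = 0.848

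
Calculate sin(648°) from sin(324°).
sin(648°) = 2 sin 324° cos 324° = -0.9511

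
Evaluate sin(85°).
sin(85°) = 0.9962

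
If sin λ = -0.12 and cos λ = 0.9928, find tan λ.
tan λ = sin λ / cos λ = -0.1209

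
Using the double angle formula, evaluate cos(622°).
cos(622°) = 1 - 2sin²311° = -0.1392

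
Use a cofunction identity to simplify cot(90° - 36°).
cot(90° - 36°) = tan(36°)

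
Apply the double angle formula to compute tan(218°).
tan(218°) = 2 tan 109° / (1 - tan²109°) = 0.7813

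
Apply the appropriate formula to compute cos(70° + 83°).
cos(70° + 83°) = cos 70° cos 83° - sin 70° sin 83° = -0.891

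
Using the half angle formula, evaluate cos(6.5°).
cos(6.5°) = √((1 + cos 13°)/2) = 0.9936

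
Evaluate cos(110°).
cos(110°) = -0.342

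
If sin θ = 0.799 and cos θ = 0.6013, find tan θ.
tan θ = sin θ / cos θ = 1.329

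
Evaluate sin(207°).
sin(207°) = -0.454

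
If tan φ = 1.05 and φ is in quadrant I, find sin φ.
sin φ = 0.7241 (using tan²φ + 1 = sec²φ)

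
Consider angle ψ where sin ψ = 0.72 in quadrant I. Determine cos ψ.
cos ψ = √(1 - sin²ψ) = 0.694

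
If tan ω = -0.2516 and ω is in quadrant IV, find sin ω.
sin ω = -0.244 (using tan²ω + 1 = sec²ω)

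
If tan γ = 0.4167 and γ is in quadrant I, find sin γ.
sin γ = 0.3846 (using tan²γ + 1 = sec²γ)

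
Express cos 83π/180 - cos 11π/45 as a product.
cos 83π/180 - cos 11π/45 = -2 sin(127π/360) sin(13π/120)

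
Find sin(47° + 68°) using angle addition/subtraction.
sin(47° + 68°) = sin 47° cos 68° + cos 47° sin 68° = 0.9063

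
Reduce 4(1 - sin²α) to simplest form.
4(1 - sin²α) = 4(cos²α) (using Pythagorean identity)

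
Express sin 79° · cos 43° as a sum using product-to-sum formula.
sin 79° cos 43° = (1/2)[sin(79°+43°) + sin(79°-43°)]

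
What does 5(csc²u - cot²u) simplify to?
5(csc²u - cot²u) = 5 (using Pythagorean identity)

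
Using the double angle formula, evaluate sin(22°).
sin(22°) = 2 sin 11° cos 11° = 0.3746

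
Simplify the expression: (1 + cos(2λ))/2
(1 + cos(2λ))/2 = cos²λ (using Power reduction)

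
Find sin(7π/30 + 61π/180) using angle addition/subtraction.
sin(7π/30 + 61π/180) = sin 7π/30 cos 61π/180 + cos 7π/30 sin 61π/180 = 0.9744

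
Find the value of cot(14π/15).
cot(14π/15) = -4.705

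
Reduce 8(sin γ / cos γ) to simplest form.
8(sin γ / cos γ) = 8(tan γ) (using Quotient identity)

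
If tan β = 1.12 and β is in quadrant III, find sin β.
sin β = -0.7459 (using tan²β + 1 = sec²β)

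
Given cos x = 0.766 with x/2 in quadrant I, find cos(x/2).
cos(x/2) = ±√((1 + cos x)/2); positive since x/2 ∈ QI, so cos(x/2) = 0.9397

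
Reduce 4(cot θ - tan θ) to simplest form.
4(cot θ - tan θ) = 4(2 cot(2θ)) (using Double angle)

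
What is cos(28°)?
cos(28°) = 0.8829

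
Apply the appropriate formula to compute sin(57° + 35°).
sin(57° + 35°) = sin 57° cos 35° + cos 57° sin 35° = 0.9994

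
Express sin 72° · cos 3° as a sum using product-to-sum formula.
sin 72° cos 3° = (1/2)[sin(72°+3°) + sin(72°-3°)]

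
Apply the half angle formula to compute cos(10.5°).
cos(10.5°) = √((1 + cos 21°)/2) = 0.9833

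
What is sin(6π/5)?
sin(6π/5) = -0.5878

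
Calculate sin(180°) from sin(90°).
sin(180°) = 2 sin 90° cos 90° = 0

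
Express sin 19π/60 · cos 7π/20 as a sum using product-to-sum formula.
sin 19π/60 cos 7π/20 = (1/2)[sin(19π/60+7π/20) + sin(19π/60-7π/20)]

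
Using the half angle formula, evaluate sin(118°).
sin(118°) = √((1 - cos 236°)/2) = 0.8829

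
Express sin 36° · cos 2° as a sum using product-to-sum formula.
sin 36° cos 2° = (1/2)[sin(36°+2°) + sin(36°-2°)]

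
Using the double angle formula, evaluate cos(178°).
cos(178°) = cos²89° - sin²89° = -0.9994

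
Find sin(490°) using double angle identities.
sin(490°) = 2 sin 245° cos 245° = 0.766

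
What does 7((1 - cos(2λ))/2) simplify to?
7((1 - cos(2λ))/2) = 7(sin²λ) (using Power reduction)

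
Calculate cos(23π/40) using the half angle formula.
cos(23π/40) = -√((1 + cos 23π/20)/2) = -0.2334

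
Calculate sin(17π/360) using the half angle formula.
sin(17π/360) = √((1 - cos 17π/180)/2) = 0.1478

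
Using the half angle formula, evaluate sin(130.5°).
sin(130.5°) = √((1 - cos 261°)/2) = 0.7604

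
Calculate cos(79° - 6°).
cos(79° - 6°) = cos 79° cos 6° + sin 79° sin 6° = 0.2924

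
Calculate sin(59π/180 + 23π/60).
sin(59π/180 + 23π/60) = sin 59π/180 cos 23π/60 + cos 59π/180 sin 23π/60 = 0.788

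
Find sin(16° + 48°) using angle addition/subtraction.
sin(16° + 48°) = sin 16° cos 48° + cos 16° sin 48° = 0.8988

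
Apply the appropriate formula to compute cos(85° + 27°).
cos(85° + 27°) = cos 85° cos 27° - sin 85° sin 27° = -0.3746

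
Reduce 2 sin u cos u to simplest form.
2 sin u cos u = sin(2u) (using Double angle)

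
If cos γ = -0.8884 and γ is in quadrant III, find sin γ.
sin γ = -0.4591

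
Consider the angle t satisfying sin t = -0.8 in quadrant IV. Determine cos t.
cos t = √(1 - sin²t) = 0.6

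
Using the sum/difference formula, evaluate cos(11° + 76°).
cos(11° + 76°) = cos 11° cos 76° - sin 11° sin 76° = 0.05234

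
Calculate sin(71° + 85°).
sin(71° + 85°) = sin 71° cos 85° + cos 71° sin 85° = 0.4067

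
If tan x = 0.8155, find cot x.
cot x = 1/tan x = 1.226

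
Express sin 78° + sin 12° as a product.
sin 78° + sin 12° = 2 sin(45°) cos(33°)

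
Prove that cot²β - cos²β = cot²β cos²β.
LHS = cos²β/sin²β - cos²β = cos²β(1/sin²β - 1) = cos²β · (1 - sin²β)/sin²β = cos²β · cos²β/sin²β = cos²β · cot²β = RHS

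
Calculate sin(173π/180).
sin(173π/180) = 0.1219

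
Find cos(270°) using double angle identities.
cos(270°) = cos²135° - sin²135° = 0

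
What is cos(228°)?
cos(228°) = -0.6691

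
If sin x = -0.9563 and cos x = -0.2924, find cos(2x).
cos(2x) = cos²x - sin²x = -0.829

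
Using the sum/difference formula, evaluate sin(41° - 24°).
sin(41° - 24°) = sin 41° cos 24° - cos 41° sin 24° = 0.2924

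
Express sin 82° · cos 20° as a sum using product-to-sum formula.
sin 82° cos 20° = (1/2)[sin(82°+20°) + sin(82°-20°)]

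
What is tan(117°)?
tan(117°) = -1.963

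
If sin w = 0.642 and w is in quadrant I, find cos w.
cos w = 0.7667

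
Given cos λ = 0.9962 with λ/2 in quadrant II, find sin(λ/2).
sin(λ/2) = ±√((1 - cos λ)/2); positive since λ/2 ∈ QII, so sin(λ/2) = 0.04359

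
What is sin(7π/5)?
sin(7π/5) = -0.9511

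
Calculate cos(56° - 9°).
cos(56° - 9°) = cos 56° cos 9° + sin 56° sin 9° = 0.682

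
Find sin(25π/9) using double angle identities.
sin(25π/9) = 2 sin 25π/18 cos 25π/18 = 0.6428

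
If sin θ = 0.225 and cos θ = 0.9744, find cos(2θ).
cos(2θ) = cos²θ - sin²θ = 0.8988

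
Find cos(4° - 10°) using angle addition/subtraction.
cos(4° - 10°) = cos 4° cos 10° + sin 4° sin 10° = 0.9945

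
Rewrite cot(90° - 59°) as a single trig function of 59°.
cot(90° - 59°) = tan(59°)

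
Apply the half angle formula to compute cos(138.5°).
cos(138.5°) = -√((1 + cos 277°)/2) = -0.749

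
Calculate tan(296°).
tan(296°) = -2.05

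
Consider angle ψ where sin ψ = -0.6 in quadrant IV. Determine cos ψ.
cos ψ = √(1 - sin²ψ) = 0.8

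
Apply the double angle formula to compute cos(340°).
cos(340°) = cos²170° - sin²170° = 0.9397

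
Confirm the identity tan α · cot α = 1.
LHS = (sin α/cos α) · (cos α/sin α) = 1 = RHS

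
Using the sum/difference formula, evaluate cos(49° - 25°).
cos(49° - 25°) = cos 49° cos 25° + sin 49° sin 25° = 0.9135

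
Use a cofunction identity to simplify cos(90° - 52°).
cos(90° - 52°) = sin(52°)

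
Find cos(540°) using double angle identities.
cos(540°) = cos²270° - sin²270° = -1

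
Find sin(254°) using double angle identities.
sin(254°) = 2 sin 127° cos 127° = -0.9613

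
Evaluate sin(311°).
sin(311°) = -0.7547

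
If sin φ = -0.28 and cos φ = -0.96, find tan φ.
tan φ = sin φ / cos φ = 0.2917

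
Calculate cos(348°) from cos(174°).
cos(348°) = cos²174° - sin²174° = 0.9781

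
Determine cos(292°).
cos(292°) = 0.3746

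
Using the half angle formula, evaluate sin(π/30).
sin(π/30) = √((1 - cos π/15)/2) = 0.1045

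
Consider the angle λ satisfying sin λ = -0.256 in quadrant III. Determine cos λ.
cos λ = ±√(1 - sin²λ) = -0.9667 (negative in QIII)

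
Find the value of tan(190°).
tan(190°) = 0.1763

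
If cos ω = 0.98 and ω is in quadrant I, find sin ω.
sin ω = 0.199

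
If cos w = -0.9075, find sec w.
sec w = 1/cos w = -1.102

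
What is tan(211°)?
tan(211°) = 0.6009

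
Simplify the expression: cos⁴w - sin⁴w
cos⁴w - sin⁴w = cos(2w) (using Factoring + double angle)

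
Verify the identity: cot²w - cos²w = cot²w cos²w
LHS = cos²w/sin²w - cos²w = cos²w(1/sin²w - 1) = cos²w · (1 - sin²w)/sin²w = cos²w · cos²w/sin²w = cos²w · cot²w = RHS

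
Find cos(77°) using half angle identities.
cos(77°) = √((1 + cos 154°)/2) = 0.225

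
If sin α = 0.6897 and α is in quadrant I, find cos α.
cos α = 0.7241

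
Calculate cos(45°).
cos(45°) = √2/2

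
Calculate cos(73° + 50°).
cos(73° + 50°) = cos 73° cos 50° - sin 73° sin 50° = -0.5446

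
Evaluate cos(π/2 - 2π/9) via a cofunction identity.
cos(π/2 - 2π/9) = sin(2π/9) = 0.6428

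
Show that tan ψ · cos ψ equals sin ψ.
LHS = (sin ψ/cos ψ) · cos ψ = sin ψ = RHS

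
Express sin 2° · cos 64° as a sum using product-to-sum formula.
sin 2° cos 64° = (1/2)[sin(2°+64°) + sin(2°-64°)]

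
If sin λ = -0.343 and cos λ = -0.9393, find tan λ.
tan λ = sin λ / cos λ = 0.3652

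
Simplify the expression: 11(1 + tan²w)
11(1 + tan²w) = 11(sec²w) (using Pythagorean identity)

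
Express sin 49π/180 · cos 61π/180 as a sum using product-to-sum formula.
sin 49π/180 cos 61π/180 = (1/2)[sin(49π/180+61π/180) + sin(49π/180-61π/180)]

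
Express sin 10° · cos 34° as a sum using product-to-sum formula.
sin 10° cos 34° = (1/2)[sin(10°+34°) + sin(10°-34°)]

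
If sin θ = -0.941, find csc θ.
csc θ = 1/sin θ = -1.063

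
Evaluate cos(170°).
cos(170°) = -0.9848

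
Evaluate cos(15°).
cos(15°) = (√6+√2)/4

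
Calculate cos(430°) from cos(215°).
cos(430°) = cos²215° - sin²215° = 0.342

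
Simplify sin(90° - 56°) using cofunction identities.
sin(90° - 56°) = cos(56°)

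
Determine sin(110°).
sin(110°) = 0.9397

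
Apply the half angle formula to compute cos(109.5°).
cos(109.5°) = -√((1 + cos 219°)/2) = -0.3338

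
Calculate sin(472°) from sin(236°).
sin(472°) = 2 sin 236° cos 236° = 0.9272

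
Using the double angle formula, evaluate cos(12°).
cos(12°) = 2cos²6° - 1 = 0.9781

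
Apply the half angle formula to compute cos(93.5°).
cos(93.5°) = -√((1 + cos 187°)/2) = -0.06105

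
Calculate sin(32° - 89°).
sin(32° - 89°) = sin 32° cos 89° - cos 32° sin 89° = -0.8387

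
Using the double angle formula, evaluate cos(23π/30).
cos(23π/30) = cos²23π/60 - sin²23π/60 = -0.7431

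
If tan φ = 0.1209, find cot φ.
cot φ = 1/tan φ = 8.271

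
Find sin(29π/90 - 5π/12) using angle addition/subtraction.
sin(29π/90 - 5π/12) = sin 29π/90 cos 5π/12 - cos 29π/90 sin 5π/12 = -0.2924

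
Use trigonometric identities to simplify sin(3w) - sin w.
sin(3w) - sin w = 2 cos(2w) sin w (using Sum-to-product)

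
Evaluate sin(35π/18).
sin(35π/18) = -0.1736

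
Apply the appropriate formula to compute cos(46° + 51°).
cos(46° + 51°) = cos 46° cos 51° - sin 46° sin 51° = -0.1219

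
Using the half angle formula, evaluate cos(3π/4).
cos(3π/4) = -√((1 + cos 3π/2)/2) = -√2/2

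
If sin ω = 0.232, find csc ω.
csc ω = 1/sin ω = 4.31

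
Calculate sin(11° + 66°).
sin(11° + 66°) = sin 11° cos 66° + cos 11° sin 66° = 0.9744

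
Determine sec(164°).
sec(164°) = -1.04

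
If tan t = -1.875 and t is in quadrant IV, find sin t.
sin t = -0.8824 (using tan²t + 1 = sec²t)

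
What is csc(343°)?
csc(343°) = -3.42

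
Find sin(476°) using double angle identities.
sin(476°) = 2 sin 238° cos 238° = 0.8988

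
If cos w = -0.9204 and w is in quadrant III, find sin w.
sin w = -0.391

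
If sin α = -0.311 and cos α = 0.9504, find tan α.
tan α = sin α / cos α = -0.3272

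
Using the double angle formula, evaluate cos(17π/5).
cos(17π/5) = cos²17π/10 - sin²17π/10 = -0.309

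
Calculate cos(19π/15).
cos(19π/15) = -0.6691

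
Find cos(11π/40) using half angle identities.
cos(11π/40) = √((1 + cos 11π/20)/2) = 0.6494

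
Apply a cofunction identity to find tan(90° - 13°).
tan(90° - 13°) = cot(13°) = 4.331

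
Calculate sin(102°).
sin(102°) = 0.9781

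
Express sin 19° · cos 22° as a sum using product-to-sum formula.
sin 19° cos 22° = (1/2)[sin(19°+22°) + sin(19°-22°)]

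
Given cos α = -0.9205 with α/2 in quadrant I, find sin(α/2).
sin(α/2) = ±√((1 - cos α)/2); positive since α/2 ∈ QI, so sin(α/2) = 0.9799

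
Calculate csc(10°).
csc(10°) = 5.759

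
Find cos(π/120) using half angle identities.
cos(π/120) = √((1 + cos π/60)/2) = 0.9997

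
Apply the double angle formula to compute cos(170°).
cos(170°) = cos²85° - sin²85° = -0.9848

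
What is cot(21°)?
cot(21°) = 2.605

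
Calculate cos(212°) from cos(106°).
cos(212°) = cos²106° - sin²106° = -0.848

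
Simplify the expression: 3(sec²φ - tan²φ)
3(sec²φ - tan²φ) = 3 (using Pythagorean identity)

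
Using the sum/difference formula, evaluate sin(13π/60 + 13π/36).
sin(13π/60 + 13π/36) = sin 13π/60 cos 13π/36 + cos 13π/60 sin 13π/36 = 0.9703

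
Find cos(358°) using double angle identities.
cos(358°) = cos²179° - sin²179° = 0.9994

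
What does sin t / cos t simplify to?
sin t / cos t = tan t (using Quotient identity)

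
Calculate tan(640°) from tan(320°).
tan(640°) = 2 tan 320° / (1 - tan²320°) = -5.671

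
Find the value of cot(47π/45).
cot(47π/45) = 7.115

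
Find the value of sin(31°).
sin(31°) = 0.515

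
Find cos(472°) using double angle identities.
cos(472°) = cos²236° - sin²236° = -0.3746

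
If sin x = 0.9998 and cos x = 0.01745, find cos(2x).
cos(2x) = cos²x - sin²x = -0.9993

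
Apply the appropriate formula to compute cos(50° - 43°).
cos(50° - 43°) = cos 50° cos 43° + sin 50° sin 43° = 0.9925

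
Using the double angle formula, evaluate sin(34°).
sin(34°) = 2 sin 17° cos 17° = 0.5592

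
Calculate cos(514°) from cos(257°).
cos(514°) = cos²257° - sin²257° = -0.8988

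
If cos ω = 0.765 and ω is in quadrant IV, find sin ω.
sin ω = -0.644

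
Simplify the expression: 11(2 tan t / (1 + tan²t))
11(2 tan t / (1 + tan²t)) = 11(sin(2t)) (using Double angle)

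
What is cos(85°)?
cos(85°) = 0.08716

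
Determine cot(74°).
cot(74°) = 0.2867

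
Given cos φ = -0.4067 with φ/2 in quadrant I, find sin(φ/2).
sin(φ/2) = ±√((1 - cos φ)/2); positive since φ/2 ∈ QI, so sin(φ/2) = 0.8387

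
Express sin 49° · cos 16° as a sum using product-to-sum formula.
sin 49° cos 16° = (1/2)[sin(49°+16°) + sin(49°-16°)]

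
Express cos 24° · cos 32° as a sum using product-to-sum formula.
cos 24° cos 32° = (1/2)[cos(24°-32°) + cos(24°+32°)]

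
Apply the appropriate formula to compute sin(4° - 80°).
sin(4° - 80°) = sin 4° cos 80° - cos 4° sin 80° = -0.9703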